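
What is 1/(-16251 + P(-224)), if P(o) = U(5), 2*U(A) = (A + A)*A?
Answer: -1/16226 ≈ -6.1629e-5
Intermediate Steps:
U(A) = A² (U(A) = ((A + A)*A)/2 = ((2*A)*A)/2 = (2*A²)/2 = A²)
P(o) = 25 (P(o) = 5² = 25)
1/(-16251 + P(-224)) = 1/(-16251 + 25) = 1/(-16226) = -1/16226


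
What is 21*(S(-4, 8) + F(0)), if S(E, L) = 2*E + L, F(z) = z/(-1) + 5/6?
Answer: 35/2 ≈ 17.500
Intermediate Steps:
F(z) = 5/6 - z (F(z) = z*(-1) + 5*(1/6) = -z + 5/6 = 5/6 - z)
S(E, L) = L + 2*E
21*(S(-4, 8) + F(0)) = 21*((8 + 2*(-4)) + (5/6 - 1*0)) = 21*((8 - 8) + (5/6 + 0)) = 21*(0 + 5/6) = 21*(5/6) = 35/2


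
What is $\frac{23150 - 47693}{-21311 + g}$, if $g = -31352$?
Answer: $\frac{24543}{52663} \approx 0.46604$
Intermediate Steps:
$\frac{23150 - 47693}{-21311 + g} = \frac{23150 - 47693}{-21311 - 31352} = - \frac{24543}{-52663} = \left(-24543\right) \left(- \frac{1}{52663}\right) = \frac{24543}{52663}$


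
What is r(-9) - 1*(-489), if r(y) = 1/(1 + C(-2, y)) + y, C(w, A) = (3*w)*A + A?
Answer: 22081/46 ≈ 480.02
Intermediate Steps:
C(w, A) = A + 3*A*w (C(w, A) = 3*A*w + A = A + 3*A*w)
r(y) = y + 1/(1 - 5*y) (r(y) = 1/(1 + y*(1 + 3*(-2))) + y = 1/(1 + y*(1 - 6)) + y = 1/(1 + y*(-5)) + y = 1/(1 - 5*y) + y = y + 1/(1 - 5*y))
r(-9) - 1*(-489) = (-1 - 1*(-9) + 5*(-9)²)/(-1 + 5*(-9)) - 1*(-489) = (-1 + 9 + 5*81)/(-1 - 45) + 489 = (-1 + 9 + 405)/(-46) + 489 = -1/46*413 + 489 = -413/46 + 489 = 22081/46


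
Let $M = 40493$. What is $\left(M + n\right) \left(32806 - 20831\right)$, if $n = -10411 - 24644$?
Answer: $65120050$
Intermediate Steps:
$n = -35055$
$\left(M + n\right) \left(32806 - 20831\right) = \left(40493 - 35055\right) \left(32806 - 20831\right) = 5438 \cdot 11975 = 65120050$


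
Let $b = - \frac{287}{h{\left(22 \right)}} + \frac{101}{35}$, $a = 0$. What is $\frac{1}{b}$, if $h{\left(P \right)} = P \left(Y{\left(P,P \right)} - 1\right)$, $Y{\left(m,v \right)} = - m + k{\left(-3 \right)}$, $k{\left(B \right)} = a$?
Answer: $\frac{17710}{61151} \approx 0.28961$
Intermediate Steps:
$k{\left(B \right)} = 0$
$Y{\left(m,v \right)} = - m$ ($Y{\left(m,v \right)} = - m + 0 = - m$)
$h{\left(P \right)} = P \left(-1 - P\right)$ ($h{\left(P \right)} = P \left(- P - 1\right) = P \left(-1 - P\right)$)
$b = \frac{61151}{17710}$ ($b = - \frac{287}{22 \left(-1 - 22\right)} + \frac{101}{35} = - \frac{287}{22 \left(-1 - 22\right)} + 101 \cdot \frac{1}{35} = - \frac{287}{22 \left(-23\right)} + \frac{101}{35} = - \frac{287}{-506} + \frac{101}{35} = \left(-287\right) \left(- \frac{1}{506}\right) + \frac{101}{35} = \frac{287}{506} + \frac{101}{35} = \frac{61151}{17710} \approx 3.4529$)
$\frac{1}{b} = \frac{1}{\frac{61151}{17710}} = \frac{17710}{61151}$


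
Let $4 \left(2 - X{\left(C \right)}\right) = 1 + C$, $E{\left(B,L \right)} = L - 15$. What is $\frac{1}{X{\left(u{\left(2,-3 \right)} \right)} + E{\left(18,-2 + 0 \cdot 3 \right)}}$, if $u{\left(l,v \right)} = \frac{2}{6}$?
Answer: $- \frac{3}{46} \approx -0.065217$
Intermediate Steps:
$u{\left(l,v \right)} = \frac{1}{3}$ ($u{\left(l,v \right)} = 2 \cdot \frac{1}{6} = \frac{1}{3}$)
$E{\left(B,L \right)} = -15 + L$
$X{\left(C \right)} = \frac{7}{4} - \frac{C}{4}$ ($X{\left(C \right)} = 2 - \frac{1 + C}{4} = 2 - \left(\frac{1}{4} + \frac{C}{4}\right) = \frac{7}{4} - \frac{C}{4}$)
$\frac{1}{X{\left(u{\left(2,-3 \right)} \right)} + E{\left(18,-2 + 0 \cdot 3 \right)}} = \frac{1}{\left(\frac{7}{4} - \frac{1}{12}\right) + \left(-15 + \left(-2 + 0 \cdot 3\right)\right)} = \frac{1}{\left(\frac{7}{4} - \frac{1}{12}\right) + \left(-15 + \left(-2 + 0\right)\right)} = \frac{1}{\frac{5}{3} - 17} = \frac{1}{- \frac{46}{3}} = - \frac{3}{46}$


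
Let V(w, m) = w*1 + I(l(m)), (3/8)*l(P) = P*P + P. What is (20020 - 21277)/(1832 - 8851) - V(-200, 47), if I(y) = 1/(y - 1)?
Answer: 8451410836/42219285 ≈ 200.18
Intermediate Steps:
l(P) = 8*P/3 + 8*P²/3 (l(P) = 8*(P*P + P)/3 = 8*(P² + P)/3 = 8*(P + P²)/3 = 8*P/3 + 8*P²/3)
I(y) = 1/(-1 + y)
V(w, m) = w + 1/(-1 + 8*m*(1 + m)/3) (V(w, m) = w*1 + 1/(-1 + 8*m*(1 + m)/3) = w + 1/(-1 + 8*m*(1 + m)/3))
(20020 - 21277)/(1832 - 8851) - V(-200, 47) = (20020 - 21277)/(1832 - 8851) - (3 - 200*(-3 + 8*47*(1 + 47)))/(-3 + 8*47*(1 + 47)) = -1257/(-7019) - (3 - 200*(-3 + 8*47*48))/(-3 + 8*47*48) = -1257*(-1/7019) - (3 - 200*(-3 + 18048))/(-3 + 18048) = 1257/7019 - (3 - 200*18045)/18045 = 1257/7019 - (3 - 3609000)/18045 = 1257/7019 - (-3608997)/18045 = 1257/7019 - 1*(-1202999/6015) = 1257/7019 + 1202999/6015 = 8451410836/42219285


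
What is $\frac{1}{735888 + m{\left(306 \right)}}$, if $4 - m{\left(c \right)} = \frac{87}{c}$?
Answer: $\frac{102}{75060955} \approx 1.3589 \cdot 10^{-6}$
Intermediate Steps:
$m{\left(c \right)} = 4 - \frac{87}{c}$
$\frac{1}{735888 + m{\left(306 \right)}} = \frac{1}{735888 + \left(4 - \frac{87}{306}\right)} = \frac{1}{735888 + \left(4 - \frac{29}{102}\right)} = \frac{1}{735888 + \frac{379}{102}} = \frac{1}{\frac{75060955}{102}} = \frac{102}{75060955}$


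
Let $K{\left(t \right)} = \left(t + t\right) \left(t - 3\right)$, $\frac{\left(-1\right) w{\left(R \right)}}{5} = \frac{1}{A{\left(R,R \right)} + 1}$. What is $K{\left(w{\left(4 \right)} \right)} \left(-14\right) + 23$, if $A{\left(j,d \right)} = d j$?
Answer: $- \frac{1193}{289} \approx -4.128$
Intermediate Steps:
$w{\left(R \right)} = - \frac{5}{1 + R^{2}}$ ($w{\left(R \right)} = - \frac{5}{R R + 1} = - \frac{5}{R^{2} + 1} = - \frac{5}{1 + R^{2}}$)
$K{\left(t \right)} = 2 t \left(-3 + t\right)$
$K{\left(w{\left(4 \right)} \right)} \left(-14\right) + 23 = 2 \left(- \frac{5}{1 + 4^{2}}\right) \left(-3 - \frac{5}{1 + 4^{2}}\right) \left(-14\right) + 23 = 2 \left(- \frac{5}{1 + 16}\right) \left(-3 - \frac{5}{1 + 16}\right) \left(-14\right) + 23 = 2 \left(- \frac{5}{17}\right) \left(-3 - \frac{5}{17}\right) \left(-14\right) + 23 = 2 \left(- \frac{5}{17}\right) \left(- \frac{56}{17}\right) \left(-14\right) + 23 = \frac{560}{289} \left(-14\right) + 23 = - \frac{7840}{289} + 23 = - \frac{1193}{289}$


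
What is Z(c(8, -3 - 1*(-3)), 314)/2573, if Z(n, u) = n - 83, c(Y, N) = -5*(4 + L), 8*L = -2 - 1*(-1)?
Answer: -819/20584 ≈ -0.039788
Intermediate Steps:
L = -1/8 (L = (-2 - 1*(-1))/8 = (-2 + 1)/8 = (1/8)*(-1) = -1/8 ≈ -0.12500)
c(Y, N) = -155/8 (c(Y, N) = -5*(4 - 1/8) = -5*31/8 = -155/8)
Z(n, u) = -83 + n
Z(c(8, -3 - 1*(-3)), 314)/2573 = (-83 - 155/8)/2573 = -819/8*1/2573 = -819/20584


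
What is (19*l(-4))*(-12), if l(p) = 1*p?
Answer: 912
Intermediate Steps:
l(p) = p
(19*l(-4))*(-12) = (19*(-4))*(-12) = -76*(-12) = 912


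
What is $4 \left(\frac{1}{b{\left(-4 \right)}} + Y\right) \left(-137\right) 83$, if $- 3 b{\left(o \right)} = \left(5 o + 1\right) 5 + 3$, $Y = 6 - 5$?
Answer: $- \frac{1080245}{23} \approx -46967.0$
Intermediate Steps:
$Y = 1$ ($Y = 6 - 5 = 1$)
$b{\left(o \right)} = - \frac{8}{3} - \frac{25 o}{3}$ ($b{\left(o \right)} = - \frac{\left(5 o + 1\right) 5 + 3}{3} = - \frac{\left(1 + 5 o\right) 5 + 3}{3} = - \frac{\left(5 + 25 o\right) + 3}{3} = - \frac{8 + 25 o}{3} = - \frac{8}{3} - \frac{25 o}{3}$)
$4 \left(\frac{1}{b{\left(-4 \right)}} + Y\right) \left(-137\right) 83 = 4 \left(\frac{1}{- \frac{8}{3} - - \frac{100}{3}} + 1\right) \left(-137\right) 83 = 4 \left(\frac{1}{- \frac{8}{3} + \frac{100}{3}} + 1\right) \left(-137\right) 83 = 4 \left(\frac{1}{\frac{92}{3}} + 1\right) \left(-137\right) 83 = 4 \left(\frac{3}{92} + 1\right) \left(-137\right) 83 = 4 \cdot \frac{95}{92} \left(-137\right) 83 = \frac{95}{23} \left(-137\right) 83 = \left(- \frac{13015}{23}\right) 83 = - \frac{1080245}{23}$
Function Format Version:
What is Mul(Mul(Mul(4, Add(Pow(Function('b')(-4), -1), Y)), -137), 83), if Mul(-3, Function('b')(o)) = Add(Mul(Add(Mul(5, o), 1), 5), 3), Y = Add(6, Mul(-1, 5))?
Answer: Rational(-1080245, 23) ≈ -46967.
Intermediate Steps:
Y = 1 (Y = Add(6, -5) = 1)
Function('b')(o) = Add(Rational(-8, 3), Mul(Rational(-25, 3), o)) (Function('b')(o) = Mul(Rational(-1, 3), Add(Mul(Add(Mul(5, o), 1), 5), 3)) = Mul(Rational(-1, 3), Add(Mul(Add(1, Mul(5, o)), 5), 3)) = Mul(Rational(-1, 3), Add(Add(5, Mul(25, o)), 3)) = Mul(Rational(-1, 3), Add(8, Mul(25, o))) = Add(Rational(-8, 3), Mul(Rational(-25, 3), o)))
Mul(Mul(Mul(4, Add(Pow(Function('b')(-4), -1), Y)), -137), 83) = Mul(Mul(Mul(4, Add(Pow(Add(Rational(-8, 3), Mul(Rational(-25, 3), -4)), -1), 1)), -137), 83) = Mul(Mul(Mul(4, Add(Pow(Add(Rational(-8, 3), Rational(100, 3)), -1), 1)), -137), 83) = Mul(Mul(Mul(4, Add(Pow(Rational(92, 3), -1), 1)), -137), 83) = Mul(Mul(Mul(4, Add(Rational(3, 92), 1)), -137), 83) = Mul(Mul(Mul(4, Rational(95, 92)), -137), 83) = Mul(Mul(Rational(95, 23), -137), 83) = Mul(Rational(-13015, 23), 83) = Rational(-1080245, 23)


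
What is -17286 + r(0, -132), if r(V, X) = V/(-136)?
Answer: -17286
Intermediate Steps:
r(V, X) = -V/136 (r(V, X) = V*(-1/136) = -V/136)
-17286 + r(0, -132) = -17286 - 1/136*0 = -17286 + 0 = -17286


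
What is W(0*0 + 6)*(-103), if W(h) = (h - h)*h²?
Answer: 0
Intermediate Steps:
W(h) = 0 (W(h) = 0*h² = 0)
W(0*0 + 6)*(-103) = 0*(-103) = 0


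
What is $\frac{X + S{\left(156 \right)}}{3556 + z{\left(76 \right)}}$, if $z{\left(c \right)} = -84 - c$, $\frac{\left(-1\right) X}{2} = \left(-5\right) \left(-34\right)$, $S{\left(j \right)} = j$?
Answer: $- \frac{46}{849} \approx -0.054181$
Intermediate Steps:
$X = -340$ ($X = - 2 \left(\left(-5\right) \left(-34\right)\right) = \left(-2\right) 170 = -340$)
$\frac{X + S{\left(156 \right)}}{3556 + z{\left(76 \right)}} = \frac{-340 + 156}{3556 - 160} = - \frac{184}{3556 - 160} = - \frac{184}{3396} = \left(-184\right) \frac{1}{3396} = - \frac{46}{849}$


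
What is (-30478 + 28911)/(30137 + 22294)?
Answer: -1567/52431 ≈ -0.029887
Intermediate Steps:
(-30478 + 28911)/(30137 + 22294) = -1567/52431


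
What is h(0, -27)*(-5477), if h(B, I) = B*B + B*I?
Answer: 0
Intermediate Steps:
h(B, I) = B² + B*I
h(0, -27)*(-5477) = (0*(0 - 27))*(-5477) = (0*(-27))*(-5477) = 0*(-5477) = 0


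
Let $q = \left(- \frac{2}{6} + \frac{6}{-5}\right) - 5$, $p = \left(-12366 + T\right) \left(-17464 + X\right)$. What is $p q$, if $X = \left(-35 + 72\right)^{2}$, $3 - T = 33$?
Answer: $-1303488984$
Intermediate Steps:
$T = -30$ ($T = 3 - 33 = -30$)
$X = 1369$ ($X = 37^{2} = 1369$)
$p = 199513620$ ($p = \left(-12366 - 30\right) \left(-17464 + 1369\right) = \left(-12396\right) \left(-16095\right) = 199513620$)
$q = - \frac{98}{15}$ ($q = \left(\left(-2\right) \frac{1}{6} + 6 \left(- \frac{1}{5}\right)\right) - 5 = \left(- \frac{1}{3} - \frac{6}{5}\right) - 5 = - \frac{23}{15} - 5 = - \frac{98}{15} \approx -6.5333$)
$p q = 199513620 \left(- \frac{98}{15}\right) = -1303488984$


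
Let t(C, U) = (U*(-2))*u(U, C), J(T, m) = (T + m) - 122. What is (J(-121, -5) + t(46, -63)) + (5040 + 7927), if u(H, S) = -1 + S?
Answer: 18389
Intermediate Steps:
J(T, m) = -122 + T + m
t(C, U) = -2*U*(-1 + C) (t(C, U) = (U*(-2))*(-1 + C) = (-2*U)*(-1 + C) = -2*U*(-1 + C))
(J(-121, -5) + t(46, -63)) + (5040 + 7927) = ((-122 - 121 - 5) + 2*(-63)*(1 - 1*46)) + (5040 + 7927) = (-248 + 2*(-63)*(1 - 46)) + 12967 = (-248 + 2*(-63)*(-45)) + 12967 = (-248 + 5670) + 12967 = 5422 + 12967 = 18389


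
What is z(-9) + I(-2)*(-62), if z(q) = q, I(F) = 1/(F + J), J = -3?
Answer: 17/5 ≈ 3.4000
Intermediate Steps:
I(F) = 1/(-3 + F) (I(F) = 1/(F - 3) = 1/(-3 + F))
z(-9) + I(-2)*(-62) = -9 - 62/(-3 - 2) = -9 - 62/(-5) = -9 - 1/5*(-62) = -9 + 62/5 = 17/5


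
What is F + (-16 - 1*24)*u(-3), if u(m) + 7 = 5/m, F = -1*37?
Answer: 929/3 ≈ 309.67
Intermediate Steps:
F = -37
u(m) = -7 + 5/m
F + (-16 - 1*24)*u(-3) = -37 + (-16 - 1*24)*(-7 + 5/(-3)) = -37 + (-16 - 24)*(-7 + 5*(-1/3)) = -37 - 40*(-7 - 5/3) = -37 - 40*(-26/3) = -37 + 1040/3 = 929/3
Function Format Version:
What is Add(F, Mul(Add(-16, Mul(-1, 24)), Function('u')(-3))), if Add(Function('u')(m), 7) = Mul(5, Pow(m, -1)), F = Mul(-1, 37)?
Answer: Rational(929, 3) ≈ 309.67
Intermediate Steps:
F = -37
Function('u')(m) = Add(-7, Mul(5, Pow(m, -1)))
Add(F, Mul(Add(-16, Mul(-1, 24)), Function('u')(-3))) = Add(-37, Mul(Add(-16, Mul(-1, 24)), Add(-7, Mul(5, Pow(-3, -1))))) = Add(-37, Mul(Add(-16, -24), Add(-7, Mul(5, Rational(-1, 3))))) = Add(-37, Mul(-40, Add(-7, Rational(-5, 3)))) = Add(-37, Mul(-40, Rational(-26, 3))) = Add(-37, Rational(1040, 3)) = Rational(929, 3)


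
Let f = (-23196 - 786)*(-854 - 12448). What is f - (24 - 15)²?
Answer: 319008483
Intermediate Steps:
f = 319008564 (f = -23982*(-13302) = 319008564)
f - (24 - 15)² = 319008564 - (24 - 15)² = 319008564 - 1*9² = 319008564 - 1*81 = 319008564 - 81 = 319008483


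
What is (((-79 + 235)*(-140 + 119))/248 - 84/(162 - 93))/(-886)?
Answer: 20573/1263436 ≈ 0.016283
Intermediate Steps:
(((-79 + 235)*(-140 + 119))/248 - 84/(162 - 93))/(-886) = ((156*(-21))*(1/248) - 84/69)*(-1/886) = (-3276*1/248 - 84*1/69)*(-1/886) = (-819/62 - 28/23)*(-1/886) = -20573/1426*(-1/886) = 20573/1263436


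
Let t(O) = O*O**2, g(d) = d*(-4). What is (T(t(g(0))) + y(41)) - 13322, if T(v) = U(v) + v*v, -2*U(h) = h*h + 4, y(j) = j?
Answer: -13283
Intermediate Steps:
g(d) = -4*d
U(h) = -2 - h**2/2 (U(h) = -(h*h + 4)/2 = -(h**2 + 4)/2 = -(4 + h**2)/2 = -2 - h**2/2)
t(O) = O**3
T(v) = -2 + v**2/2 (T(v) = (-2 - v**2/2) + v*v = (-2 - v**2/2) + v**2 = -2 + v**2/2)
(T(t(g(0))) + y(41)) - 13322 = ((-2 + ((-4*0)**3)**2/2) + 41) - 13322 = ((-2 + (0**3)**2/2) + 41) - 13322 = ((-2 + (1/2)*0**2) + 41) - 13322 = ((-2 + (1/2)*0) + 41) - 13322 = ((-2 + 0) + 41) - 13322 = (-2 + 41) - 13322 = 39 - 13322 = -13283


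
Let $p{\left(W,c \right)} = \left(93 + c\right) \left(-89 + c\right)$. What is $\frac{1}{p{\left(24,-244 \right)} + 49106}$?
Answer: $\frac{1}{99389} \approx 1.0061 \cdot 10^{-5}$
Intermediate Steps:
$p{\left(W,c \right)} = \left(-89 + c\right) \left(93 + c\right)$
$\frac{1}{p{\left(24,-244 \right)} + 49106} = \frac{1}{\left(-8277 + \left(-244\right)^{2} + 4 \left(-244\right)\right) + 49106} = \frac{1}{\left(-8277 + 59536 - 976\right) + 49106} = \frac{1}{50283 + 49106} = \frac{1}{99389}$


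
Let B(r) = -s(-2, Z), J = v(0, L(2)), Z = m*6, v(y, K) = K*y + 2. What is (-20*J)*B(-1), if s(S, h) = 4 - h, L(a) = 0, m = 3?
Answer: -560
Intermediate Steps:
v(y, K) = 2 + K*y
Z = 18 (Z = 3*6 = 18)
J = 2 (J = 2 + 0*0 = 2 + 0 = 2)
B(r) = 14 (B(r) = -(4 - 1*18) = -(4 - 18) = -1*(-14) = 14)
(-20*J)*B(-1) = -20*2*14 = -40*14 = -560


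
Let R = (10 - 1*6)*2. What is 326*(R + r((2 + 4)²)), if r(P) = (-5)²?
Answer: 10758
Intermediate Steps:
r(P) = 25
R = 8 (R = (10 - 6)*2 = 4*2 = 8)
326*(R + r((2 + 4)²)) = 326*(8 + 25) = 326*33 = 10758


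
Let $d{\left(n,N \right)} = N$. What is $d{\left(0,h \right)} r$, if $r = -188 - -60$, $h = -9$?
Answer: $1152$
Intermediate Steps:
$r = -128$ ($r = -188 + 60 = -128$)
$d{\left(0,h \right)} r = \left(-9\right) \left(-128\right) = 1152$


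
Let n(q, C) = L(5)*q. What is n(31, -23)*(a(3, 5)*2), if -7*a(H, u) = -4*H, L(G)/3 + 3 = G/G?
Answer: -4464/7 ≈ -637.71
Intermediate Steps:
L(G) = -6 (L(G) = -9 + 3*(G/G) = -9 + 3*1 = -9 + 3 = -6)
n(q, C) = -6*q
a(H, u) = 4*H/7 (a(H, u) = -(-4)*H/7 = 4*H/7)
n(31, -23)*(a(3, 5)*2) = (-6*31)*(((4/7)*3)*2) = -2232*2/7 = -186*24/7 = -4464/7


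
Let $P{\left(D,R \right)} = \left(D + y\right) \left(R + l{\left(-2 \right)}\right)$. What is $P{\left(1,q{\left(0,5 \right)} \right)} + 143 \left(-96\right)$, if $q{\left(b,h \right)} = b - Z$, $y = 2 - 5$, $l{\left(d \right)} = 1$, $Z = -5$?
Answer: $-13740$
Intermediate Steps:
$y = -3$ ($y = 2 - 5 = -3$)
$q{\left(b,h \right)} = 5 + b$ ($q{\left(b,h \right)} = b - -5 = b + 5 = 5 + b$)
$P{\left(D,R \right)} = \left(1 + R\right) \left(-3 + D\right)$ ($P{\left(D,R \right)} = \left(D - 3\right) \left(R + 1\right) = \left(-3 + D\right) \left(1 + R\right) = \left(1 + R\right) \left(-3 + D\right)$)
$P{\left(1,q{\left(0,5 \right)} \right)} + 143 \left(-96\right) = \left(-3 + 1 - 3 \left(5 + 0\right) + 1 \left(5 + 0\right)\right) + 143 \left(-96\right) = \left(-3 + 1 - 15 + 1 \cdot 5\right) - 13728 = \left(-3 + 1 - 15 + 5\right) - 13728 = -12 - 13728 = -13740$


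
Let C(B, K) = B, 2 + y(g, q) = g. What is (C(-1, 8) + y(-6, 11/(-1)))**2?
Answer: 81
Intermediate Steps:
y(g, q) = -2 + g
(C(-1, 8) + y(-6, 11/(-1)))**2 = (-1 + (-2 - 6))**2 = (-1 - 8)**2 = (-9)**2 = 81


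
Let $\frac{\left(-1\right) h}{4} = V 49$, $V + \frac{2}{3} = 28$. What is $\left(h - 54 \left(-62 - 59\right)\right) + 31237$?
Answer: $\frac{97241}{3} \approx 32414.0$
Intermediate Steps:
$V = \frac{82}{3}$ ($V = - \frac{2}{3} + 28 = \frac{82}{3} \approx 27.333$)
$h = - \frac{16072}{3}$ ($h = - 4 \cdot \frac{82}{3} \cdot 49 = \left(-4\right) \frac{4018}{3} = - \frac{16072}{3} \approx -5357.3$)
$\left(h - 54 \left(-62 - 59\right)\right) + 31237 = \left(- \frac{16072}{3} - 54 \left(-62 - 59\right)\right) + 31237 = \left(- \frac{16072}{3} - -6534\right) + 31237 = \left(- \frac{16072}{3} + 6534\right) + 31237 = \frac{3530}{3} + 31237 = \frac{97241}{3}$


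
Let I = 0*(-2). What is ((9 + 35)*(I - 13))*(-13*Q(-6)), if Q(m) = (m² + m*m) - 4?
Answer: 505648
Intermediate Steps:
Q(m) = -4 + 2*m² (Q(m) = (m² + m²) - 4 = 2*m² - 4 = -4 + 2*m²)
I = 0
((9 + 35)*(I - 13))*(-13*Q(-6)) = ((9 + 35)*(0 - 13))*(-13*(-4 + 2*(-6)²)) = (44*(-13))*(-13*(-4 + 2*36)) = -(-7436)*(-4 + 72) = -(-7436)*68 = -572*(-884) = 505648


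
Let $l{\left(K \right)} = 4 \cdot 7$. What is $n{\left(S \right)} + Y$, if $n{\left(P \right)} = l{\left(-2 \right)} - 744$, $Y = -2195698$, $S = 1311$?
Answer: $-2196414$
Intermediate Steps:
$l{\left(K \right)} = 28$
$n{\left(P \right)} = -716$ ($n{\left(P \right)} = 28 - 744 = -716$)
$n{\left(S \right)} + Y = -716 - 2195698 = -2196414$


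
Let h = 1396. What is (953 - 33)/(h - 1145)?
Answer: 920/251 ≈ 3.6653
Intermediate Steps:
(953 - 33)/(h - 1145) = (953 - 33)/(1396 - 1145) = 920/251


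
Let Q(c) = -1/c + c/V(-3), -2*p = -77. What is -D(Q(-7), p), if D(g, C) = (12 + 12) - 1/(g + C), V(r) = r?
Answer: -41262/1721 ≈ -23.976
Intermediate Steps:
p = 77/2 (p = -½*(-77) = 77/2 ≈ 38.500)
Q(c) = -1/c - c/3 (Q(c) = -1/c + c/(-3) = -1/c + c*(-⅓) = -1/c - c/3)
D(g, C) = 24 - 1/(C + g)
-D(Q(-7), p) = -(-1 + 24*(77/2) + 24*(-1/(-7) - ⅓*(-7)))/(77/2 + (-1/(-7) - ⅓*(-7))) = -(-1 + 924 + 24*(-1*(-⅐) + 7/3))/(77/2 + (-1*(-⅐) + 7/3)) = -(-1 + 924 + 24*(⅐ + 7/3))/(77/2 + (⅐ + 7/3)) = -(-1 + 924 + 24*(52/21))/(77/2 + 52/21) = -(-1 + 924 + 416/7)/1721/42 = -42*6877/(1721*7) = -1*41262/1721 = -41262/1721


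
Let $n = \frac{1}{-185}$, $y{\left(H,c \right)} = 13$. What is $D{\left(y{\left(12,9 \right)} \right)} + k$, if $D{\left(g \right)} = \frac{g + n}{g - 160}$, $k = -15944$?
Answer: $- \frac{433599484}{27195} \approx -15944.0$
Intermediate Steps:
$n = - \frac{1}{185} \approx -0.0054054$
$D{\left(g \right)} = \frac{- \frac{1}{185} + g}{-160 + g}$ ($D{\left(g \right)} = \frac{g - \frac{1}{185}}{g - 160} = \frac{- \frac{1}{185} + g}{-160 + g}$)
$D{\left(y{\left(12,9 \right)} \right)} + k = \frac{- \frac{1}{185} + 13}{-160 + 13} - 15944 = \frac{1}{-147} \cdot \frac{2404}{185} - 15944 = \left(- \frac{1}{147}\right) \frac{2404}{185} - 15944 = - \frac{2404}{27195} - 15944 = - \frac{433599484}{27195}$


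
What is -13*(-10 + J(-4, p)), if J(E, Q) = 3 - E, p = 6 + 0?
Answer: 39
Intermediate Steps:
p = 6
-13*(-10 + J(-4, p)) = -13*(-10 + (3 - 1*(-4))) = -13*(-10 + (3 + 4)) = -13*(-10 + 7) = -13*(-3) = 39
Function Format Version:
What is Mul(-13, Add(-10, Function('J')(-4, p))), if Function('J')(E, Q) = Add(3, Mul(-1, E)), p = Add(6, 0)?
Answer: 39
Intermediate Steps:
p = 6
Mul(-13, Add(-10, Function('J')(-4, p))) = Mul(-13, Add(-10, Add(3, Mul(-1, -4)))) = Mul(-13, Add(-10, Add(3, 4))) = Mul(-13, Add(-10, 7)) = Mul(-13, -3) = 39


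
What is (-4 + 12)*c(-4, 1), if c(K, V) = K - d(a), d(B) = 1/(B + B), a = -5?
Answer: -156/5 ≈ -31.200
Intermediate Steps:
d(B) = 1/(2*B)
c(K, V) = ⅒ + K (c(K, V) = K - 1/(2*(-5)) = K - (-1)/(2*5) = K - 1*(-⅒) = K + ⅒ = ⅒ + K)
(-4 + 12)*c(-4, 1) = (-4 + 12)*(⅒ - 4) = 8*(-39/10) = -156/5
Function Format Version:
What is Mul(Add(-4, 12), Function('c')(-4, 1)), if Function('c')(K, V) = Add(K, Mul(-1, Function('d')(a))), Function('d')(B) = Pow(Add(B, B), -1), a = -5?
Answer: Rational(-156, 5) ≈ -31.200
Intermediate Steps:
Function('d')(B) = Mul(Rational(1, 2), Pow(B, -1)) (Function('d')(B) = Pow(Mul(2, B), -1) = Mul(Rational(1, 2), Pow(B, -1)))
Function('c')(K, V) = Add(Rational(1, 10), K) (Function('c')(K, V) = Add(K, Mul(-1, Mul(Rational(1, 2), Pow(-5, -1)))) = Add(K, Mul(-1, Mul(Rational(1, 2), Rational(-1, 5)))) = Add(K, Mul(-1, Rational(-1, 10))) = Add(K, Rational(1, 10)) = Add(Rational(1, 10), K))
Mul(Add(-4, 12), Function('c')(-4, 1)) = Mul(Add(-4, 12), Add(Rational(1, 10), -4)) = Mul(8, Rational(-39, 10)) = Rational(-156, 5)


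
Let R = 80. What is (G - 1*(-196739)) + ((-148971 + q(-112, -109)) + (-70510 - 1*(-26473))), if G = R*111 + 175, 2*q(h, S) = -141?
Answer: 25431/2 ≈ 12716.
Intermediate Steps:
q(h, S) = -141/2 (q(h, S) = (½)*(-141) = -141/2)
G = 9055 (G = 80*111 + 175 = 8880 + 175 = 9055)
(G - 1*(-196739)) + ((-148971 + q(-112, -109)) + (-70510 - 1*(-26473))) = (9055 - 1*(-196739)) + ((-148971 - 141/2) + (-70510 - 1*(-26473))) = (9055 + 196739) + (-298083/2 + (-70510 + 26473)) = 205794 + (-298083/2 - 44037) = 205794 - 386157/2 = 25431/2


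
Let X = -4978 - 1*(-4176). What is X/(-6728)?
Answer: 401/3364 ≈ 0.11920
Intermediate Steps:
X = -802 (X = -4978 + 4176 = -802)
X/(-6728) = -802/(-6728) = -802*(-1/6728) = 401/3364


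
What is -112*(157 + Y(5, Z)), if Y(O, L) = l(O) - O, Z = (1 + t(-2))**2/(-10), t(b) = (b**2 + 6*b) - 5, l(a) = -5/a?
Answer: -16912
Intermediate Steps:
t(b) = -5 + b**2 + 6*b
Z = -72/5 (Z = (1 + (-5 + (-2)**2 + 6*(-2)))**2/(-10) = (1 + (-5 + 4 - 12))**2*(-1/10) = (1 - 13)**2*(-1/10) = (-12)**2*(-1/10) = 144*(-1/10) = -72/5 ≈ -14.400)
Y(O, L) = -O - 5/O (Y(O, L) = -5/O - O = -O - 5/O)
-112*(157 + Y(5, Z)) = -112*(157 + (-1*5 - 5/5)) = -112*(157 + (-5 - 5*1/5)) = -112*(157 + (-5 - 1)) = -112*(157 - 6) = -112*151 = -16912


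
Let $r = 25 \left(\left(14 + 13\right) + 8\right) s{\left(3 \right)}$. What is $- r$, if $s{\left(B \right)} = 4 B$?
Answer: $-10500$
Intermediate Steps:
$r = 10500$ ($r = 25 \left(\left(14 + 13\right) + 8\right) 4 \cdot 3 = 25 \left(27 + 8\right) 12 = 25 \cdot 35 \cdot 12 = 875 \cdot 12 = 10500$)
$- r = \left(-1\right) 10500 = -10500$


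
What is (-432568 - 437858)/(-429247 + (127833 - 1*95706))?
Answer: 435213/198560 ≈ 2.1918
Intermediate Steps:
(-432568 - 437858)/(-429247 + (127833 - 1*95706)) = -870426/(-429247 + (127833 - 95706)) = -870426/(-429247 + 32127) = -870426/(-397120) = -870426*(-1/397120) = 435213/198560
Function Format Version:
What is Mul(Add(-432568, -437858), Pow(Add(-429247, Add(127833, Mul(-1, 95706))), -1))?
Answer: Rational(435213, 198560) ≈ 2.1918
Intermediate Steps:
Mul(Add(-432568, -437858), Pow(Add(-429247, Add(127833, Mul(-1, 95706))), -1)) = Mul(-870426, Pow(Add(-429247, Add(127833, -95706)), -1)) = Mul(-870426, Pow(Add(-429247, 32127), -1)) = Mul(-870426, Pow(-397120, -1)) = Mul(-870426, Rational(-1, 397120)) = Rational(435213, 198560)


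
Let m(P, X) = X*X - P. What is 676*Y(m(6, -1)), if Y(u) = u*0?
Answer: 0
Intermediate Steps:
m(P, X) = X² - P
Y(u) = 0
676*Y(m(6, -1)) = 676*0 = 0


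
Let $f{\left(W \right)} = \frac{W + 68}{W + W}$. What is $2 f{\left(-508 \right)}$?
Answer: $\frac{110}{127} \approx 0.86614$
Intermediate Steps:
$f{\left(W \right)} = \frac{68 + W}{2 W}$
$2 f{\left(-508 \right)} = 2 \frac{68 - 508}{2 \left(-508\right)} = 2 \cdot \frac{1}{2} \left(- \frac{1}{508}\right) \left(-440\right) = 2 \cdot \frac{55}{127} = \frac{110}{127}$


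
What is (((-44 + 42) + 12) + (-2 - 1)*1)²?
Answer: 49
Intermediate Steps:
(((-44 + 42) + 12) + (-2 - 1)*1)² = ((-2 + 12) - 3*1)² = (10 - 3)² = 7² = 49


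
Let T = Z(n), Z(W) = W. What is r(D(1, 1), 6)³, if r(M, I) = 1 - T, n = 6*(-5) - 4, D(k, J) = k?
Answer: 42875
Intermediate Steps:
n = -34 (n = -30 - 4 = -34)
T = -34
r(M, I) = 35 (r(M, I) = 1 - 1*(-34) = 1 + 34 = 35)
r(D(1, 1), 6)³ = 35³ = 42875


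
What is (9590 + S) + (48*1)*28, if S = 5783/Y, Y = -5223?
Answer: 57102499/5223 ≈ 10933.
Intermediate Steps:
S = -5783/5223 (S = 5783/(-5223) = 5783*(-1/5223) = -5783/5223 ≈ -1.1072)
(9590 + S) + (48*1)*28 = (9590 - 5783/5223) + (48*1)*28 = 50082787/5223 + 48*28 = 50082787/5223 + 1344 = 57102499/5223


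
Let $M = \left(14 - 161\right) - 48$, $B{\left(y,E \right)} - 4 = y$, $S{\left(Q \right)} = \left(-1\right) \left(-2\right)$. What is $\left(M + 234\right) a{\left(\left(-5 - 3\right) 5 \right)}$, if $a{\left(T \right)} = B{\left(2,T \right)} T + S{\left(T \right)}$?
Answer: $-9282$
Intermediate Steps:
$S{\left(Q \right)} = 2$
$B{\left(y,E \right)} = 4 + y$
$a{\left(T \right)} = 2 + 6 T$ ($a{\left(T \right)} = \left(4 + 2\right) T + 2 = 6 T + 2 = 2 + 6 T$)
$M = -195$ ($M = -147 - 48 = -195$)
$\left(M + 234\right) a{\left(\left(-5 - 3\right) 5 \right)} = \left(-195 + 234\right) \left(2 + 6 \left(-5 - 3\right) 5\right) = 39 \left(2 + 6 \left(\left(-8\right) 5\right)\right) = 39 \left(2 + 6 \left(-40\right)\right) = 39 \left(2 - 240\right) = 39 \left(-238\right) = -9282$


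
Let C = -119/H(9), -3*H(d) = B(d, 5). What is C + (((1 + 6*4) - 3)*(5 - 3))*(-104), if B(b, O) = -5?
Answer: -23237/5 ≈ -4647.4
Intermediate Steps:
H(d) = 5/3 (H(d) = -1/3*(-5) = 5/3)
C = -357/5 (C = -119/5/3 = -119*3/5 = -357/5 ≈ -71.400)
C + (((1 + 6*4) - 3)*(5 - 3))*(-104) = -357/5 + (((1 + 6*4) - 3)*(5 - 3))*(-104) = -357/5 + (((1 + 24) - 3)*2)*(-104) = -357/5 + ((25 - 3)*2)*(-104) = -357/5 + (22*2)*(-104) = -357/5 + 44*(-104) = -357/5 - 4576 = -23237/5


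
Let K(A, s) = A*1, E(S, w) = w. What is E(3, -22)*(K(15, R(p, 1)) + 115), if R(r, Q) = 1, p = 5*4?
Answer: -2860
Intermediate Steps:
p = 20
K(A, s) = A
E(3, -22)*(K(15, R(p, 1)) + 115) = -22*(15 + 115) = -22*130 = -2860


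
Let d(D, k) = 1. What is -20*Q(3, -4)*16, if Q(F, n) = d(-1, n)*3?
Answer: -960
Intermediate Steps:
Q(F, n) = 3 (Q(F, n) = 1*3 = 3)
-20*Q(3, -4)*16 = -20*3*16 = -60*16 = -960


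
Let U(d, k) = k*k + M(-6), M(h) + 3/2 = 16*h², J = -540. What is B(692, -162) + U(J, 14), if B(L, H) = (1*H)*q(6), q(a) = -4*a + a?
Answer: 7373/2 ≈ 3686.5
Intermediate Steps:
q(a) = -3*a
M(h) = -3/2 + 16*h²
U(d, k) = 1149/2 + k² (U(d, k) = k*k + (-3/2 + 16*(-6)²) = k² + (-3/2 + 16*36) = k² + (-3/2 + 576) = k² + 1149/2 = 1149/2 + k²)
B(L, H) = -18*H (B(L, H) = (1*H)*(-3*6) = H*(-18) = -18*H)
B(692, -162) + U(J, 14) = -18*(-162) + (1149/2 + 14²) = 2916 + (1149/2 + 196) = 2916 + 1541/2 = 7373/2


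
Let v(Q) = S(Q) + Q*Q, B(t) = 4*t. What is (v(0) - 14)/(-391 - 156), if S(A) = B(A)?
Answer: 14/547 ≈ 0.025594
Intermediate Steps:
S(A) = 4*A
v(Q) = Q² + 4*Q (v(Q) = 4*Q + Q*Q = 4*Q + Q² = Q² + 4*Q)
(v(0) - 14)/(-391 - 156) = (0*(4 + 0) - 14)/(-391 - 156) = (0*4 - 14)/(-547) = (0 - 14)*(-1/547) = -14*(-1/547) = 14/547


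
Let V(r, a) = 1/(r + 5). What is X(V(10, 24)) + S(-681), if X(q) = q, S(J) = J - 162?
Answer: -12644/15 ≈ -842.93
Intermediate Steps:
S(J) = -162 + J
V(r, a) = 1/(5 + r)
X(V(10, 24)) + S(-681) = 1/(5 + 10) + (-162 - 681) = 1/15 - 843 = -12644/15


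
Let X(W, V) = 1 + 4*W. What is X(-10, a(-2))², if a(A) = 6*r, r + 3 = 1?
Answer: 1521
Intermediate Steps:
r = -2 (r = -3 + 1 = -2)
a(A) = -12 (a(A) = 6*(-2) = -12)
X(-10, a(-2))² = (1 + 4*(-10))² = (1 - 40)² = (-39)² = 1521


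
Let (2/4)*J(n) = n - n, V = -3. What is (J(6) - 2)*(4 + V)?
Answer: -2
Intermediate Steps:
J(n) = 0 (J(n) = 2*(n - n) = 2*0 = 0)
(J(6) - 2)*(4 + V) = (0 - 2)*(4 - 3) = -2*1 = -2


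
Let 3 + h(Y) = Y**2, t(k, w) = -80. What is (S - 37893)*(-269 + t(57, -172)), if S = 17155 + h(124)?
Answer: 1872385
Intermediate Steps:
h(Y) = -3 + Y**2
S = 32528 (S = 17155 + (-3 + 124**2) = 17155 + (-3 + 15376) = 17155 + 15373 = 32528)
(S - 37893)*(-269 + t(57, -172)) = (32528 - 37893)*(-269 - 80) = -5365*(-349) = 1872385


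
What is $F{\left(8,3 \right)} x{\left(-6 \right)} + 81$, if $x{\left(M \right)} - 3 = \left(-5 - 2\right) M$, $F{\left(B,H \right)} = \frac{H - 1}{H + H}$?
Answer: $96$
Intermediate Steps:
$F{\left(B,H \right)} = \frac{-1 + H}{2 H}$
$x{\left(M \right)} = 3 - 7 M$ ($x{\left(M \right)} = 3 + \left(-5 - 2\right) M = 3 - 7 M$)
$F{\left(8,3 \right)} x{\left(-6 \right)} + 81 = \frac{-1 + 3}{2 \cdot 3} \left(3 - -42\right) + 81 = \frac{1}{2} \cdot \frac{1}{3} \cdot 2 \left(3 + 42\right) + 81 = \frac{1}{3} \cdot 45 + 81 = 15 + 81 = 96$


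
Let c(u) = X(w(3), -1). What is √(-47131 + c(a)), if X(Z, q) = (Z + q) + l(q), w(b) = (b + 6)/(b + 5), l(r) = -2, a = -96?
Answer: I*√754126/4 ≈ 217.1*I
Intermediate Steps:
w(b) = (6 + b)/(5 + b)
X(Z, q) = -2 + Z + q (X(Z, q) = (Z + q) - 2 = -2 + Z + q)
c(u) = -15/8 (c(u) = -2 + (6 + 3)/(5 + 3) - 1 = -2 + 9/8 - 1 = -15/8)
√(-47131 + c(a)) = √(-47131 - 15/8) = √(-377063/8) = I*√754126/4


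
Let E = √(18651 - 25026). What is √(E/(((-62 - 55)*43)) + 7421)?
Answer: √(20870293509 - 2795*I*√255)/1677 ≈ 86.145 - 9.2114e-5*I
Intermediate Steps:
E = 5*I*√255 (E = √(-6375) = 5*I*√255 ≈ 79.844*I)
√(E/(((-62 - 55)*43)) + 7421) = √((5*I*√255)/(((-62 - 55)*43)) + 7421) = √((5*I*√255)/((-117*43)) + 7421) = √((5*I*√255)/(-5031) + 7421) = √((5*I*√255)*(-1/5031) + 7421) = √(-5*I*√255/5031 + 7421) = √(7421 - 5*I*√255/5031)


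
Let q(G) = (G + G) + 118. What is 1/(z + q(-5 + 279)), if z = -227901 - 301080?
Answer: -1/528315 ≈ -1.8928e-6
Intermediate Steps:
q(G) = 118 + 2*G (q(G) = 2*G + 118 = 118 + 2*G)
z = -528981
1/(z + q(-5 + 279)) = 1/(-528981 + (118 + 2*(-5 + 279))) = 1/(-528981 + (118 + 2*274)) = 1/(-528981 + (118 + 548)) = 1/(-528981 + 666) = 1/(-528315) = -1/528315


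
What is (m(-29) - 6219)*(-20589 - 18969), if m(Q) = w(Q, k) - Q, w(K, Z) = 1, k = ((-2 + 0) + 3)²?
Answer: 244824462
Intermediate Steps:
k = 1 (k = (-2 + 3)² = 1² = 1)
m(Q) = 1 - Q
(m(-29) - 6219)*(-20589 - 18969) = ((1 - 1*(-29)) - 6219)*(-20589 - 18969) = ((1 + 29) - 6219)*(-39558) = (30 - 6219)*(-39558) = -6189*(-39558) = 244824462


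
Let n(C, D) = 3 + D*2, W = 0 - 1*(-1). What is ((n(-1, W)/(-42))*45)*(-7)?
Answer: 75/2 ≈ 37.500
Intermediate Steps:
W = 1 (W = 0 + 1 = 1)
n(C, D) = 3 + 2*D
((n(-1, W)/(-42))*45)*(-7) = (((3 + 2*1)/(-42))*45)*(-7) = (((3 + 2)*(-1/42))*45)*(-7) = ((5*(-1/42))*45)*(-7) = -5/42*45*(-7) = -75/14*(-7) = 75/2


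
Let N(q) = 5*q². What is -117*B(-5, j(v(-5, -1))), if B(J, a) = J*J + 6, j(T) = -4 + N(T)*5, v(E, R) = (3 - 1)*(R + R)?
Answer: -3627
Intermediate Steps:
v(E, R) = 4*R (v(E, R) = 2*(2*R) = 4*R)
j(T) = -4 + 25*T² (j(T) = -4 + (5*T²)*5 = -4 + 25*T²)
B(J, a) = 6 + J² (B(J, a) = J² + 6 = 6 + J²)
-117*B(-5, j(v(-5, -1))) = -117*(6 + (-5)²) = -117*(6 + 25) = -117*31 = -3627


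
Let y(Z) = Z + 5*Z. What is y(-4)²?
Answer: 576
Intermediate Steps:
y(Z) = 6*Z
y(-4)² = (6*(-4))² = (-24)² = 576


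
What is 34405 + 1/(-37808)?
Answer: 1300784239/37808 ≈ 34405.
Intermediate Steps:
34405 + 1/(-37808) = 34405 - 1/37808 = 1300784239/37808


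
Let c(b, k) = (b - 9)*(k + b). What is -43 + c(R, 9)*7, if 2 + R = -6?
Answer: -162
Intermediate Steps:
R = -8 (R = -2 - 6 = -8)
c(b, k) = (-9 + b)*(b + k)
-43 + c(R, 9)*7 = -43 + ((-8)² - 9*(-8) - 9*9 - 8*9)*7 = -43 + (64 + 72 - 81 - 72)*7 = -43 - 17*7 = -43 - 119 = -162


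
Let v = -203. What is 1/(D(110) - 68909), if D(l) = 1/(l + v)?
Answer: -93/6408538 ≈ -1.4512e-5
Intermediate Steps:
D(l) = 1/(-203 + l) (D(l) = 1/(l - 203) = 1/(-203 + l))
1/(D(110) - 68909) = 1/(1/(-203 + 110) - 68909) = 1/(1/(-93) - 68909) = 1/(-1/93 - 68909) = 1/(-6408538/93) = -93/6408538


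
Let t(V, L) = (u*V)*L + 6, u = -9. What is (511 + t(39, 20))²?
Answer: 42289009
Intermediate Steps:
t(V, L) = 6 - 9*L*V (t(V, L) = (-9*V)*L + 6 = -9*L*V + 6 = 6 - 9*L*V)
(511 + t(39, 20))² = (511 + (6 - 9*20*39))² = (511 + (6 - 7020))² = (511 - 7014)² = (-6503)² = 42289009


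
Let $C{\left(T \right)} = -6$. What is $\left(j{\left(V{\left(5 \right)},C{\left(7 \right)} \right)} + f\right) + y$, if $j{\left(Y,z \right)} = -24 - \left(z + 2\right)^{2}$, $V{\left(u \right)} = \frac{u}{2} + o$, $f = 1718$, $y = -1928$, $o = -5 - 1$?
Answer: $-250$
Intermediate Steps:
$o = -6$ ($o = -5 - 1 = -6$)
$V{\left(u \right)} = -6 + \frac{u}{2}$ ($V{\left(u \right)} = \frac{u}{2} - 6 = -6 + \frac{u}{2}$)
$j{\left(Y,z \right)} = -24 - \left(2 + z\right)^{2}$
$\left(j{\left(V{\left(5 \right)},C{\left(7 \right)} \right)} + f\right) + y = \left(\left(-24 - \left(2 - 6\right)^{2}\right) + 1718\right) - 1928 = \left(\left(-24 - \left(-4\right)^{2}\right) + 1718\right) - 1928 = \left(\left(-24 - 16\right) + 1718\right) - 1928 = \left(-40 + 1718\right) - 1928 = 1678 - 1928 = -250$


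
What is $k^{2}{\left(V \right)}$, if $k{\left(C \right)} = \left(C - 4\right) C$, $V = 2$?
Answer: $16$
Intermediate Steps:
$k{\left(C \right)} = C \left(-4 + C\right)$ ($k{\left(C \right)} = \left(-4 + C\right) C = C \left(-4 + C\right)$)
$k^{2}{\left(V \right)} = \left(2 \left(-4 + 2\right)\right)^{2} = \left(2 \left(-2\right)\right)^{2} = \left(-4\right)^{2} = 16$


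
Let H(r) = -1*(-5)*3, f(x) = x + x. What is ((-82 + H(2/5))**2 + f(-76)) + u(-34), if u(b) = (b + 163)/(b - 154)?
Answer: 815227/188 ≈ 4336.3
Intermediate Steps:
f(x) = 2*x
u(b) = (163 + b)/(-154 + b)
H(r) = 15 (H(r) = 5*3 = 15)
((-82 + H(2/5))**2 + f(-76)) + u(-34) = ((-82 + 15)**2 + 2*(-76)) + (163 - 34)/(-154 - 34) = ((-67)**2 - 152) + 129/(-188) = (4489 - 152) - 1/188*129 = 4337 - 129/188 = 815227/188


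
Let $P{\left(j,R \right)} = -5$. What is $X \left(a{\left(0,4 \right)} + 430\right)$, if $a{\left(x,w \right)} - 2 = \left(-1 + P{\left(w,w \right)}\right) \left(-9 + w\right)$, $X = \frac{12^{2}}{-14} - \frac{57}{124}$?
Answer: $- \frac{307791}{62} \approx -4964.4$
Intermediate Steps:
$X = - \frac{9327}{868}$ ($X = 144 \left(- \frac{1}{14}\right) - \frac{57}{124} = - \frac{72}{7} - \frac{57}{124} = - \frac{9327}{868} \approx -10.745$)
$a{\left(x,w \right)} = 56 - 6 w$ ($a{\left(x,w \right)} = 2 + \left(-1 - 5\right) \left(-9 + w\right) = 2 - 6 \left(-9 + w\right) = 2 - \left(-54 + 6 w\right) = 56 - 6 w$)
$X \left(a{\left(0,4 \right)} + 430\right) = - \frac{9327 \left(\left(56 - 24\right) + 430\right)}{868} = - \frac{9327 \left(32 + 430\right)}{868} = \left(- \frac{9327}{868}\right) 462 = - \frac{307791}{62}$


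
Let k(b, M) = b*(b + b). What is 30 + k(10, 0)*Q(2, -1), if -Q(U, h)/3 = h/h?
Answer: -570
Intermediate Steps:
k(b, M) = 2*b² (k(b, M) = b*(2*b) = 2*b²)
Q(U, h) = -3 (Q(U, h) = -3*h/h = -3*1 = -3)
30 + k(10, 0)*Q(2, -1) = 30 + (2*10²)*(-3) = 30 + (2*100)*(-3) = 30 + 200*(-3) = 30 - 600 = -570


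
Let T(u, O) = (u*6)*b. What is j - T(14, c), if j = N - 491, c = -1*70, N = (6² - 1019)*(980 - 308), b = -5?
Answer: -660647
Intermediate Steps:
N = -660576 (N = (36 - 1019)*672 = -983*672 = -660576)
c = -70
T(u, O) = -30*u (T(u, O) = (u*6)*(-5) = (6*u)*(-5) = -30*u)
j = -661067 (j = -660576 - 491 = -661067)
j - T(14, c) = -661067 - (-30)*14 = -661067 - 1*(-420) = -661067 + 420 = -660647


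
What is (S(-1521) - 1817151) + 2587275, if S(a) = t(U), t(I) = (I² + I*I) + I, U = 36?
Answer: 772752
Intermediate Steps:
t(I) = I + 2*I² (t(I) = (I² + I²) + I = 2*I² + I = I + 2*I²)
S(a) = 2628 (S(a) = 36*(1 + 2*36) = 36*(1 + 72) = 36*73 = 2628)
(S(-1521) - 1817151) + 2587275 = (2628 - 1817151) + 2587275 = -1814523 + 2587275 = 772752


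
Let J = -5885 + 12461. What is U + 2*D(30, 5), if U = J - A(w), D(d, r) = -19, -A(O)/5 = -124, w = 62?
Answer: 5918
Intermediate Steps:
A(O) = 620 (A(O) = -5*(-124) = 620)
J = 6576
U = 5956 (U = 6576 - 1*620 = 6576 - 620 = 5956)
U + 2*D(30, 5) = 5956 + 2*(-19) = 5956 - 38 = 5918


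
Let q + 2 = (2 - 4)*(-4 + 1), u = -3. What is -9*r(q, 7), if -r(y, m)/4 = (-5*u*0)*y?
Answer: 0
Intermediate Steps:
q = 4 (q = -2 + (2 - 4)*(-4 + 1) = -2 - 2*(-3) = -2 + 6 = 4)
r(y, m) = 0 (r(y, m) = -4*-5*(-3)*0*y = -4*15*0*y = -0*y = -4*0 = 0)
-9*r(q, 7) = -9*0 = 0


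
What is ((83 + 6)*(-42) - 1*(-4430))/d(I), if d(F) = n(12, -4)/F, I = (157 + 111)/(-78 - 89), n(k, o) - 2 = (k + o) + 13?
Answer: -185456/3841 ≈ -48.283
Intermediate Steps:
n(k, o) = 15 + k + o (n(k, o) = 2 + ((k + o) + 13) = 2 + (13 + k + o) = 15 + k + o)
I = -268/167 (I = 268/(-167) = 268*(-1/167) = -268/167 ≈ -1.6048)
d(F) = 23/F (d(F) = (15 + 12 - 4)/F = 23/F)
((83 + 6)*(-42) - 1*(-4430))/d(I) = ((83 + 6)*(-42) - 1*(-4430))/((23/(-268/167))) = (89*(-42) + 4430)/((23*(-167/268))) = (-3738 + 4430)/(-3841/268) = 692*(-268/3841) = -185456/3841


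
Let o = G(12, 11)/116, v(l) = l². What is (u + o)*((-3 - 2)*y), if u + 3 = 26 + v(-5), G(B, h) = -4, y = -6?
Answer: 41730/29 ≈ 1439.0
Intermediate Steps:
o = -1/29 (o = -4/116 = -4*1/116 = -1/29 ≈ -0.034483)
u = 48 (u = -3 + (26 + (-5)²) = -3 + (26 + 25) = -3 + 51 = 48)
(u + o)*((-3 - 2)*y) = (48 - 1/29)*((-3 - 2)*(-6)) = 1391*(-5*(-6))/29 = (1391/29)*30 = 41730/29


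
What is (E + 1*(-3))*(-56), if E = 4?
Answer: -56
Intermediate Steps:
(E + 1*(-3))*(-56) = (4 + 1*(-3))*(-56) = (4 - 3)*(-56) = 1*(-56) = -56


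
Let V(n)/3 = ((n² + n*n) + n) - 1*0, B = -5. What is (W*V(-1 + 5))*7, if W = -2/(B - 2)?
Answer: 216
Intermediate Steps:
V(n) = 3*n + 6*n² (V(n) = 3*(((n² + n*n) + n) - 1*0) = 3*(((n² + n²) + n) + 0) = 3*((2*n² + n) + 0) = 3*((n + 2*n²) + 0) = 3*(n + 2*n²) = 3*n + 6*n²)
W = 2/7 (W = -2/(-5 - 2) = -2/(-7) = -2*(-⅐) = 2/7 ≈ 0.28571)
(W*V(-1 + 5))*7 = (2*(3*(-1 + 5)*(1 + 2*(-1 + 5)))/7)*7 = (2*(3*4*(1 + 2*4))/7)*7 = (2*(3*4*(1 + 8))/7)*7 = (2*(3*4*9)/7)*7 = ((2/7)*108)*7 = (216/7)*7 = 216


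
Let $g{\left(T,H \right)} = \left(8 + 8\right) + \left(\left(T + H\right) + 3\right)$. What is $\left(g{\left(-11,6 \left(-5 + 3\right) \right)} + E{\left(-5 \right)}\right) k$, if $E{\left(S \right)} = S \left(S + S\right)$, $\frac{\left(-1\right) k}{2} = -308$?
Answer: $28336$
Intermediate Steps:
$k = 616$ ($k = \left(-2\right) \left(-308\right) = 616$)
$g{\left(T,H \right)} = 19 + H + T$ ($g{\left(T,H \right)} = 16 + \left(\left(H + T\right) + 3\right) = 16 + \left(3 + H + T\right) = 19 + H + T$)
$E{\left(S \right)} = 2 S^{2}$ ($E{\left(S \right)} = S 2 S = 2 S^{2}$)
$\left(g{\left(-11,6 \left(-5 + 3\right) \right)} + E{\left(-5 \right)}\right) k = \left(\left(19 + 6 \left(-5 + 3\right) - 11\right) + 2 \left(-5\right)^{2}\right) 616 = \left(\left(19 + 6 \left(-2\right) - 11\right) + 2 \cdot 25\right) 616 = \left(\left(19 - 12 - 11\right) + 50\right) 616 = \left(-4 + 50\right) 616 = 46 \cdot 616 = 28336$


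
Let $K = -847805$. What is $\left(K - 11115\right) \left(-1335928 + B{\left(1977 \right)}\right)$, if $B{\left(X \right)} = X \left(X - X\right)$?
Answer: $1147455277760$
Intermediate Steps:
$B{\left(X \right)} = 0$ ($B{\left(X \right)} = X 0 = 0$)
$\left(K - 11115\right) \left(-1335928 + B{\left(1977 \right)}\right) = \left(-847805 - 11115\right) \left(-1335928 + 0\right) = \left(-858920\right) \left(-1335928\right) = 1147455277760$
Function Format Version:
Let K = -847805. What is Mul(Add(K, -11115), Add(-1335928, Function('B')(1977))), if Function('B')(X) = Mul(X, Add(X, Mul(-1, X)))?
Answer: 1147455277760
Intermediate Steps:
Function('B')(X) = 0 (Function('B')(X) = Mul(X, 0) = 0)
Mul(Add(K, -11115), Add(-1335928, Function('B')(1977))) = Mul(Add(-847805, -11115), Add(-1335928, 0)) = Mul(-858920, -1335928) = 1147455277760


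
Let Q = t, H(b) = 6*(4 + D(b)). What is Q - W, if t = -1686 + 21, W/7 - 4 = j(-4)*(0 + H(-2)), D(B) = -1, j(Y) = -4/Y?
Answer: -1819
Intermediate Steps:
H(b) = 18 (H(b) = 6*(4 - 1) = 6*3 = 18)
W = 154 (W = 28 + 7*((-4/(-4))*(0 + 18)) = 28 + 7*(-4*(-¼)*18) = 28 + 7*(1*18) = 28 + 7*18 = 28 + 126 = 154)
t = -1665
Q = -1665
Q - W = -1665 - 1*154 = -1665 - 154 = -1819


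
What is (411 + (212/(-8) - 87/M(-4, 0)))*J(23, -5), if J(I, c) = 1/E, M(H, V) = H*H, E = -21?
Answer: -6065/336 ≈ -18.051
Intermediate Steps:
M(H, V) = H**2
J(I, c) = -1/21 (J(I, c) = 1/(-21) = -1/21)
(411 + (212/(-8) - 87/M(-4, 0)))*J(23, -5) = (411 + (212/(-8) - 87/((-4)**2)))*(-1/21) = (411 + (212*(-1/8) - 87/16))*(-1/21) = (411 + (-53/2 - 87*1/16))*(-1/21) = (411 + (-53/2 - 87/16))*(-1/21) = (411 - 511/16)*(-1/21) = (6065/16)*(-1/21) = -6065/336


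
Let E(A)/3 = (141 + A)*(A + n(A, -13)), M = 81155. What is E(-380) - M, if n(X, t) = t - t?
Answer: 191305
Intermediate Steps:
n(X, t) = 0
E(A) = 3*A*(141 + A) (E(A) = 3*((141 + A)*(A + 0)) = 3*((141 + A)*A) = 3*(A*(141 + A)) = 3*A*(141 + A))
E(-380) - M = 3*(-380)*(141 - 380) - 1*81155 = 3*(-380)*(-239) - 81155 = 272460 - 81155 = 191305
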